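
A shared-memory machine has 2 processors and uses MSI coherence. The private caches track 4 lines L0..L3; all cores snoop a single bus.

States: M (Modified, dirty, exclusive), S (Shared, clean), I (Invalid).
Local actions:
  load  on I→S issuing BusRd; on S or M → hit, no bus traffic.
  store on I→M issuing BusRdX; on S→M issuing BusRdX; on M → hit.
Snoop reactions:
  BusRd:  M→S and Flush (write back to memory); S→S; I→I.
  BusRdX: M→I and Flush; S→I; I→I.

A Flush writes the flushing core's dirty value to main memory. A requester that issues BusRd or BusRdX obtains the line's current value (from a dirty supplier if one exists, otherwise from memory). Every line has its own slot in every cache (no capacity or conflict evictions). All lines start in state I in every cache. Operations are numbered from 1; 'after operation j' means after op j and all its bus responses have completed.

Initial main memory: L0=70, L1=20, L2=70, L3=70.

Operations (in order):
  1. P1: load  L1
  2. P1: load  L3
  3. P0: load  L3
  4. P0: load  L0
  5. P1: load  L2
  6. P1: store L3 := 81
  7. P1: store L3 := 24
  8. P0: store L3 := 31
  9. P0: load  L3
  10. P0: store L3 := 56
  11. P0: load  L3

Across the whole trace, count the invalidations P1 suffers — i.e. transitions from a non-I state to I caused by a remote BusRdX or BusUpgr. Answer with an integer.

invalidations = 1

  op1 P1: load  L1 → I/S on L1; bus BusRd; mem=20
  op2 P1: load  L3 → I/S on L3; bus BusRd; mem=70
  op3 P0: load  L3 → S/S on L3; bus BusRd; mem=70
  op4 P0: load  L0 → S/I on L0; bus BusRd; mem=70
  op5 P1: load  L2 → I/S on L2; bus BusRd; mem=70
  op6 P1: store L3 := 81 → I/M on L3; bus BusRdX; mem=70
  op7 P1: store L3 := 24 → I/M on L3; bus (none); mem=70
  op8 P0: store L3 := 31 → M/I on L3; bus BusRdX Flush; mem=24
  op9 P0: load  L3 → M/I on L3; bus (none); mem=24
  op10 P0: store L3 := 56 → M/I on L3; bus (none); mem=24
  op11 P0: load  L3 → M/I on L3; bus (none); mem=24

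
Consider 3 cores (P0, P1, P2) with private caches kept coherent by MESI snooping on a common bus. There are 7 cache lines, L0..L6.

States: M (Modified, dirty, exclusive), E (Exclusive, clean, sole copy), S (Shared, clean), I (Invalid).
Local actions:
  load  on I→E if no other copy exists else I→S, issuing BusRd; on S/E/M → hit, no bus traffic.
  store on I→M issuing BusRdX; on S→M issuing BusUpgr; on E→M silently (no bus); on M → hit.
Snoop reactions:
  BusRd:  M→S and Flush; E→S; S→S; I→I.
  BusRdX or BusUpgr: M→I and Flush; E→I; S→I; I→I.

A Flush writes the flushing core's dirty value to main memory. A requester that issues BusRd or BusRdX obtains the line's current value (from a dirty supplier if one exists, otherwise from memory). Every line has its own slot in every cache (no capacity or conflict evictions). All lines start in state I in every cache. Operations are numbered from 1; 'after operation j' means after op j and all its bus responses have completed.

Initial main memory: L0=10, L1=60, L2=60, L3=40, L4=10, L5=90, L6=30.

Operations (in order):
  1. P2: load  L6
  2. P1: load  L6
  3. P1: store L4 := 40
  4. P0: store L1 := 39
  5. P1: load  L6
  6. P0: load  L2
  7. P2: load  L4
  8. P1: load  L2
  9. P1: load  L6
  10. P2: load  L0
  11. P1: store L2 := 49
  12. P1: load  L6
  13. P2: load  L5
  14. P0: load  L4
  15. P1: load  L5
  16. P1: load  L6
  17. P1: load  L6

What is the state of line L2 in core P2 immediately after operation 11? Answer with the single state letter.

state = I

1. P2: load  L6  bus=[BusRd]  L6: P0=I P1=I P2=E  mem[L6]=30
2. P1: load  L6  bus=[BusRd]  L6: P0=I P1=S P2=S  mem[L6]=30
3. P1: store L4 := 40  bus=[BusRdX]  L4: P0=I P1=M P2=I  mem[L4]=10
4. P0: store L1 := 39  bus=[BusRdX]  L1: P0=M P1=I P2=I  mem[L1]=60
5. P1: load  L6  bus=[-]  L6: P0=I P1=S P2=S  mem[L6]=30
6. P0: load  L2  bus=[BusRd]  L2: P0=E P1=I P2=I  mem[L2]=60
7. P2: load  L4  bus=[BusRd,Flush]  L4: P0=I P1=S P2=S  mem[L4]=40
8. P1: load  L2  bus=[BusRd]  L2: P0=S P1=S P2=I  mem[L2]=60
9. P1: load  L6  bus=[-]  L6: P0=I P1=S P2=S  mem[L6]=30
10. P2: load  L0  bus=[BusRd]  L0: P0=I P1=I P2=E  mem[L0]=10
11. P1: store L2 := 49  bus=[BusUpgr]  L2: P0=I P1=M P2=I  mem[L2]=60
12. P1: load  L6  bus=[-]  L6: P0=I P1=S P2=S  mem[L6]=30
13. P2: load  L5  bus=[BusRd]  L5: P0=I P1=I P2=E  mem[L5]=90
14. P0: load  L4  bus=[BusRd]  L4: P0=S P1=S P2=S  mem[L4]=40
15. P1: load  L5  bus=[BusRd]  L5: P0=I P1=S P2=S  mem[L5]=90
16. P1: load  L6  bus=[-]  L6: P0=I P1=S P2=S  mem[L6]=30
17. P1: load  L6  bus=[-]  L6: P0=I P1=S P2=S  mem[L6]=30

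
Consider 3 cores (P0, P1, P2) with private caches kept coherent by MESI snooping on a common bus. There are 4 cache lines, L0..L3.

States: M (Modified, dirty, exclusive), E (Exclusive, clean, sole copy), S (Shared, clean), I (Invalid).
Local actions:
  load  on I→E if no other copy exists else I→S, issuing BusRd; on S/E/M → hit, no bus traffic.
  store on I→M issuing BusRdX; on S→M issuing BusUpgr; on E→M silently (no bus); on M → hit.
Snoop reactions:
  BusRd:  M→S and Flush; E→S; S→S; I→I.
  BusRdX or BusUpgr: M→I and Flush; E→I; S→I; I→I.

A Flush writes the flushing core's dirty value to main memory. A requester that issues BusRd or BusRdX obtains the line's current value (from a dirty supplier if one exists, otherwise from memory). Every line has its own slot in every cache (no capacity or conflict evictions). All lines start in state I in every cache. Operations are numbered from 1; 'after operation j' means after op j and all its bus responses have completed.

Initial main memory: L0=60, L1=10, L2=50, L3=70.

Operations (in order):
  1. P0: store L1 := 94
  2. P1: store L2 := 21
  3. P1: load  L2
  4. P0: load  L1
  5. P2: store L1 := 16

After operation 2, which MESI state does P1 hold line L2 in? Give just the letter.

state = M

  op1 P0: store L1 := 94 → M/I/I on L1; bus BusRdX; mem=10
  op2 P1: store L2 := 21 → I/M/I on L2; bus BusRdX; mem=50
  op3 P1: load  L2 → I/M/I on L2; bus (none); mem=50
  op4 P0: load  L1 → M/I/I on L1; bus (none); mem=10
  op5 P2: store L1 := 16 → I/I/M on L1; bus BusRdX Flush; mem=94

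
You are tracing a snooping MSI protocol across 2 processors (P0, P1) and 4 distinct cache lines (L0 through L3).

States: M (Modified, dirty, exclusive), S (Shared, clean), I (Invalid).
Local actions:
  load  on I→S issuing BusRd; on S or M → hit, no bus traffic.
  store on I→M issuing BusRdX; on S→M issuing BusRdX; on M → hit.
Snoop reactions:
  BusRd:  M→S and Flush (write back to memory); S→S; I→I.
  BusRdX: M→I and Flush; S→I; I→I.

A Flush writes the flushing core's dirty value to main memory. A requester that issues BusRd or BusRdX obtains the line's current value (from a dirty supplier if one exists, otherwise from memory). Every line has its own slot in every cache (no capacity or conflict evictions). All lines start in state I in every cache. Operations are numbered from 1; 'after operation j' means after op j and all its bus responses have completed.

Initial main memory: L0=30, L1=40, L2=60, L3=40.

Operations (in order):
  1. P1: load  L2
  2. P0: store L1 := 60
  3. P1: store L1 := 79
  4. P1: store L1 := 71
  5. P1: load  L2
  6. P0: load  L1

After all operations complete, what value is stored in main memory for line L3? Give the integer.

step 1: P1: load  L2  ⟶  IS  (L2)  txn=BusRd  M[L2]=60
step 2: P0: store L1 := 60  ⟶  MI  (L1)  txn=BusRdX  M[L1]=40
step 3: P1: store L1 := 79  ⟶  IM  (L1)  txn=BusRdX+Flush  M[L1]=60
step 4: P1: store L1 := 71  ⟶  IM  (L1)  txn=∅  M[L1]=60
step 5: P1: load  L2  ⟶  IS  (L2)  txn=∅  M[L2]=60
step 6: P0: load  L1  ⟶  SS  (L1)  txn=BusRd+Flush  M[L1]=71

memory[L3] = 40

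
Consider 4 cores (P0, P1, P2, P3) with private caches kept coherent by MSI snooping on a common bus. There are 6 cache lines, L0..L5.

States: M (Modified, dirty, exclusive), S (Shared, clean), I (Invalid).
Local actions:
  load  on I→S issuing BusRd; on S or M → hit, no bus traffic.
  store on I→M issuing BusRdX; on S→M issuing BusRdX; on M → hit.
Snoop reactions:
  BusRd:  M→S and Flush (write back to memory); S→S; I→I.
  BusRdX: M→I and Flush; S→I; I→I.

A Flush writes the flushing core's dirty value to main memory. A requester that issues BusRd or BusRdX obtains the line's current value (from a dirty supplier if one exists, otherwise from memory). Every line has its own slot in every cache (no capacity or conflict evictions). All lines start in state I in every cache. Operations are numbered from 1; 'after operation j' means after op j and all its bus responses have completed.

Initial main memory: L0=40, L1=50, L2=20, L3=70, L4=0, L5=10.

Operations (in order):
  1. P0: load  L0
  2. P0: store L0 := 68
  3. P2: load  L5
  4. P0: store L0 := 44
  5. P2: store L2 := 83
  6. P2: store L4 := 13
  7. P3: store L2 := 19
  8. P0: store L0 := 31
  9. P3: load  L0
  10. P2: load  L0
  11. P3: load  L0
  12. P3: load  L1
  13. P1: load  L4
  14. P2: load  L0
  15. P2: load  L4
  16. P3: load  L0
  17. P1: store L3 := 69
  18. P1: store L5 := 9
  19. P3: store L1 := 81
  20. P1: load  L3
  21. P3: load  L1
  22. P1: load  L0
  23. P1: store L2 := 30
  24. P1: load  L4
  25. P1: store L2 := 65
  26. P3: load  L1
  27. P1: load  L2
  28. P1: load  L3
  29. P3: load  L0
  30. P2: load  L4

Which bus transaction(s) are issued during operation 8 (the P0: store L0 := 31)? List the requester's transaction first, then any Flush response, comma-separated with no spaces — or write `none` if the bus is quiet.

[1] P0: load  L0 | P0:S(40), P1:I, P2:I, P3:I | bus: BusRd
[2] P0: store L0 := 68 | P0:M(68), P1:I, P2:I, P3:I | bus: BusRdX
[3] P2: load  L5 | P0:I, P1:I, P2:S(10), P3:I | bus: BusRd
[4] P0: store L0 := 44 | P0:M(44), P1:I, P2:I, P3:I | bus: none
[5] P2: store L2 := 83 | P0:I, P1:I, P2:M(83), P3:I | bus: BusRdX
[6] P2: store L4 := 13 | P0:I, P1:I, P2:M(13), P3:I | bus: BusRdX
[7] P3: store L2 := 19 | P0:I, P1:I, P2:I, P3:M(19) | bus: BusRdX,Flush
[8] P0: store L0 := 31 | P0:M(31), P1:I, P2:I, P3:I | bus: none
[9] P3: load  L0 | P0:S(31), P1:I, P2:I, P3:S(31) | bus: BusRd,Flush
[10] P2: load  L0 | P0:S(31), P1:I, P2:S(31), P3:S(31) | bus: BusRd
[11] P3: load  L0 | P0:S(31), P1:I, P2:S(31), P3:S(31) | bus: none
[12] P3: load  L1 | P0:I, P1:I, P2:I, P3:S(50) | bus: BusRd
[13] P1: load  L4 | P0:I, P1:S(13), P2:S(13), P3:I | bus: BusRd,Flush
[14] P2: load  L0 | P0:S(31), P1:I, P2:S(31), P3:S(31) | bus: none
[15] P2: load  L4 | P0:I, P1:S(13), P2:S(13), P3:I | bus: none
[16] P3: load  L0 | P0:S(31), P1:I, P2:S(31), P3:S(31) | bus: none
[17] P1: store L3 := 69 | P0:I, P1:M(69), P2:I, P3:I | bus: BusRdX
[18] P1: store L5 := 9 | P0:I, P1:M(9), P2:I, P3:I | bus: BusRdX
[19] P3: store L1 := 81 | P0:I, P1:I, P2:I, P3:M(81) | bus: BusRdX
[20] P1: load  L3 | P0:I, P1:M(69), P2:I, P3:I | bus: none
[21] P3: load  L1 | P0:I, P1:I, P2:I, P3:M(81) | bus: none
[22] P1: load  L0 | P0:S(31), P1:S(31), P2:S(31), P3:S(31) | bus: BusRd
[23] P1: store L2 := 30 | P0:I, P1:M(30), P2:I, P3:I | bus: BusRdX,Flush
[24] P1: load  L4 | P0:I, P1:S(13), P2:S(13), P3:I | bus: none
[25] P1: store L2 := 65 | P0:I, P1:M(65), P2:I, P3:I | bus: none
[26] P3: load  L1 | P0:I, P1:I, P2:I, P3:M(81) | bus: none
[27] P1: load  L2 | P0:I, P1:M(65), P2:I, P3:I | bus: none
[28] P1: load  L3 | P0:I, P1:M(69), P2:I, P3:I | bus: none
[29] P3: load  L0 | P0:S(31), P1:S(31), P2:S(31), P3:S(31) | bus: none
[30] P2: load  L4 | P0:I, P1:S(13), P2:S(13), P3:I | bus: none

bus = none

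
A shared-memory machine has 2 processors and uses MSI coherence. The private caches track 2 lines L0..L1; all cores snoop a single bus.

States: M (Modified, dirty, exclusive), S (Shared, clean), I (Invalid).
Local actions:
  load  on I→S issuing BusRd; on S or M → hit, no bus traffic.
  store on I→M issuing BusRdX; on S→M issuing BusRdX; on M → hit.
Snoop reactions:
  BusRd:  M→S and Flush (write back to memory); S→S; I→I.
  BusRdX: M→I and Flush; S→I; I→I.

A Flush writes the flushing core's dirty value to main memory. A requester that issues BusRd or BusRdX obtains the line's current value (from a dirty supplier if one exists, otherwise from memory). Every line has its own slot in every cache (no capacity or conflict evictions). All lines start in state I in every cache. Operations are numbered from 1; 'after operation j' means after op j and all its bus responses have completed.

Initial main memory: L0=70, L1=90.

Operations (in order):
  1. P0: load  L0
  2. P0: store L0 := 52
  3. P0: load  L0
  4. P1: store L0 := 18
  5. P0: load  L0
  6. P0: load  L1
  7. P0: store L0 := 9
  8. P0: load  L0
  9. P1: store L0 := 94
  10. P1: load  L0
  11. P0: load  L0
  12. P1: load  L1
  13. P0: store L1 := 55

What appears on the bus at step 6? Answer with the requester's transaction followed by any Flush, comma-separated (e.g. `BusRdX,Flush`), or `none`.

bus = BusRd

step 1: P0: load  L0  ⟶  SI  (L0)  txn=BusRd  M[L0]=70
step 2: P0: store L0 := 52  ⟶  MI  (L0)  txn=BusRdX  M[L0]=70
step 3: P0: load  L0  ⟶  MI  (L0)  txn=∅  M[L0]=70
step 4: P1: store L0 := 18  ⟶  IM  (L0)  txn=BusRdX+Flush  M[L0]=52
step 5: P0: load  L0  ⟶  SS  (L0)  txn=BusRd+Flush  M[L0]=18
step 6: P0: load  L1  ⟶  SI  (L1)  txn=BusRd  M[L1]=90
step 7: P0: store L0 := 9  ⟶  MI  (L0)  txn=BusRdX  M[L0]=18
step 8: P0: load  L0  ⟶  MI  (L0)  txn=∅  M[L0]=18
step 9: P1: store L0 := 94  ⟶  IM  (L0)  txn=BusRdX+Flush  M[L0]=9
step 10: P1: load  L0  ⟶  IM  (L0)  txn=∅  M[L0]=9
step 11: P0: load  L0  ⟶  SS  (L0)  txn=BusRd+Flush  M[L0]=94
step 12: P1: load  L1  ⟶  SS  (L1)  txn=BusRd  M[L1]=90
step 13: P0: store L1 := 55  ⟶  MI  (L1)  txn=BusRdX  M[L1]=90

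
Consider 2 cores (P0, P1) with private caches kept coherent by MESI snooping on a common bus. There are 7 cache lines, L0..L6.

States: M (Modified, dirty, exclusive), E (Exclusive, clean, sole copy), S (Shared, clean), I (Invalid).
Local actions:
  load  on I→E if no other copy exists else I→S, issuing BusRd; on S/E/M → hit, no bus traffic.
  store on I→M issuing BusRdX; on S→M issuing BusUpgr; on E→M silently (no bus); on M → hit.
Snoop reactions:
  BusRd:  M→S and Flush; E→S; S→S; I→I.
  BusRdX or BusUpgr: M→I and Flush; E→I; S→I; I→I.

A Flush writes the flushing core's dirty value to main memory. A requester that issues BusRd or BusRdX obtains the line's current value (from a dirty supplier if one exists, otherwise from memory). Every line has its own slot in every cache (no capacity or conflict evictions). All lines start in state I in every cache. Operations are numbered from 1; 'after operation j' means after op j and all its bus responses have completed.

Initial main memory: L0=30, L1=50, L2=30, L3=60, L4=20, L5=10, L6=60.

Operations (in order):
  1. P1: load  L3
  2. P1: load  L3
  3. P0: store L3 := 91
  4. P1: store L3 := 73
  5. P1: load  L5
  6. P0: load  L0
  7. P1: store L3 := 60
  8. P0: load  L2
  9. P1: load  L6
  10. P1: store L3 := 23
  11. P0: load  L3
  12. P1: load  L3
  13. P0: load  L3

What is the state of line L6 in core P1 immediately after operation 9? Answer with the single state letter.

state = E

1. P1: load  L3  bus=[BusRd]  L3: P0=I P1=E  mem[L3]=60
2. P1: load  L3  bus=[-]  L3: P0=I P1=E  mem[L3]=60
3. P0: store L3 := 91  bus=[BusRdX]  L3: P0=M P1=I  mem[L3]=60
4. P1: store L3 := 73  bus=[BusRdX,Flush]  L3: P0=I P1=M  mem[L3]=91
5. P1: load  L5  bus=[BusRd]  L5: P0=I P1=E  mem[L5]=10
6. P0: load  L0  bus=[BusRd]  L0: P0=E P1=I  mem[L0]=30
7. P1: store L3 := 60  bus=[-]  L3: P0=I P1=M  mem[L3]=91
8. P0: load  L2  bus=[BusRd]  L2: P0=E P1=I  mem[L2]=30
9. P1: load  L6  bus=[BusRd]  L6: P0=I P1=E  mem[L6]=60
10. P1: store L3 := 23  bus=[-]  L3: P0=I P1=M  mem[L3]=91
11. P0: load  L3  bus=[BusRd,Flush]  L3: P0=S P1=S  mem[L3]=23
12. P1: load  L3  bus=[-]  L3: P0=S P1=S  mem[L3]=23
13. P0: load  L3  bus=[-]  L3: P0=S P1=S  mem[L3]=23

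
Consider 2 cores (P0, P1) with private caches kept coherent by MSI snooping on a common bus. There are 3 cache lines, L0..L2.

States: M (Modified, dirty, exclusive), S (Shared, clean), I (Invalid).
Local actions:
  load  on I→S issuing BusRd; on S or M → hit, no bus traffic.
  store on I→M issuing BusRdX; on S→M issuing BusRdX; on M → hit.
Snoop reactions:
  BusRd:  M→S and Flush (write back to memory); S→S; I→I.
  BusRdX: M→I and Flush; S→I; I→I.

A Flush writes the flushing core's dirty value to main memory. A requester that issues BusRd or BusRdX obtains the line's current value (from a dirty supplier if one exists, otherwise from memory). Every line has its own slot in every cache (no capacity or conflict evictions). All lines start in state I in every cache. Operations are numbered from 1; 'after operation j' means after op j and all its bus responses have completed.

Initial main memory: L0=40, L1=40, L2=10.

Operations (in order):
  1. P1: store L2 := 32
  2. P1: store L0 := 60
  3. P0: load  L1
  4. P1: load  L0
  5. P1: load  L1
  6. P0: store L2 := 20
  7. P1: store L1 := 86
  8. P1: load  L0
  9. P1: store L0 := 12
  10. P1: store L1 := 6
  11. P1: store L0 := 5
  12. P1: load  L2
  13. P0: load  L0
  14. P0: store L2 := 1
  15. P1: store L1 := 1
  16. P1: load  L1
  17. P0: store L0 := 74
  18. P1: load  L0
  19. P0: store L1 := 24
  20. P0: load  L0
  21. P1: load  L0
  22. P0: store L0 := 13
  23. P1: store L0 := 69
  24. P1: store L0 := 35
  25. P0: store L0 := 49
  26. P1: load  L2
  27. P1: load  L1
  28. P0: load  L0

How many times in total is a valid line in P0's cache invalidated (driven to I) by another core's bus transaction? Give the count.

invalidations = 2

1. P1: store L2 := 32  bus=[BusRdX]  L2: P0=I P1=M  mem[L2]=10
2. P1: store L0 := 60  bus=[BusRdX]  L0: P0=I P1=M  mem[L0]=40
3. P0: load  L1  bus=[BusRd]  L1: P0=S P1=I  mem[L1]=40
4. P1: load  L0  bus=[-]  L0: P0=I P1=M  mem[L0]=40
5. P1: load  L1  bus=[BusRd]  L1: P0=S P1=S  mem[L1]=40
6. P0: store L2 := 20  bus=[BusRdX,Flush]  L2: P0=M P1=I  mem[L2]=32
7. P1: store L1 := 86  bus=[BusRdX]  L1: P0=I P1=M  mem[L1]=40
8. P1: load  L0  bus=[-]  L0: P0=I P1=M  mem[L0]=40
9. P1: store L0 := 12  bus=[-]  L0: P0=I P1=M  mem[L0]=40
10. P1: store L1 := 6  bus=[-]  L1: P0=I P1=M  mem[L1]=40
11. P1: store L0 := 5  bus=[-]  L0: P0=I P1=M  mem[L0]=40
12. P1: load  L2  bus=[BusRd,Flush]  L2: P0=S P1=S  mem[L2]=20
13. P0: load  L0  bus=[BusRd,Flush]  L0: P0=S P1=S  mem[L0]=5
14. P0: store L2 := 1  bus=[BusRdX]  L2: P0=M P1=I  mem[L2]=20
15. P1: store L1 := 1  bus=[-]  L1: P0=I P1=M  mem[L1]=40
16. P1: load  L1  bus=[-]  L1: P0=I P1=M  mem[L1]=40
17. P0: store L0 := 74  bus=[BusRdX]  L0: P0=M P1=I  mem[L0]=5
18. P1: load  L0  bus=[BusRd,Flush]  L0: P0=S P1=S  mem[L0]=74
19. P0: store L1 := 24  bus=[BusRdX,Flush]  L1: P0=M P1=I  mem[L1]=1
20. P0: load  L0  bus=[-]  L0: P0=S P1=S  mem[L0]=74
21. P1: load  L0  bus=[-]  L0: P0=S P1=S  mem[L0]=74
22. P0: store L0 := 13  bus=[BusRdX]  L0: P0=M P1=I  mem[L0]=74
23. P1: store L0 := 69  bus=[BusRdX,Flush]  L0: P0=I P1=M  mem[L0]=13
24. P1: store L0 := 35  bus=[-]  L0: P0=I P1=M  mem[L0]=13
25. P0: store L0 := 49  bus=[BusRdX,Flush]  L0: P0=M P1=I  mem[L0]=35
26. P1: load  L2  bus=[BusRd,Flush]  L2: P0=S P1=S  mem[L2]=1
27. P1: load  L1  bus=[BusRd,Flush]  L1: P0=S P1=S  mem[L1]=24
28. P0: load  L0  bus=[-]  L0: P0=M P1=I  mem[L0]=35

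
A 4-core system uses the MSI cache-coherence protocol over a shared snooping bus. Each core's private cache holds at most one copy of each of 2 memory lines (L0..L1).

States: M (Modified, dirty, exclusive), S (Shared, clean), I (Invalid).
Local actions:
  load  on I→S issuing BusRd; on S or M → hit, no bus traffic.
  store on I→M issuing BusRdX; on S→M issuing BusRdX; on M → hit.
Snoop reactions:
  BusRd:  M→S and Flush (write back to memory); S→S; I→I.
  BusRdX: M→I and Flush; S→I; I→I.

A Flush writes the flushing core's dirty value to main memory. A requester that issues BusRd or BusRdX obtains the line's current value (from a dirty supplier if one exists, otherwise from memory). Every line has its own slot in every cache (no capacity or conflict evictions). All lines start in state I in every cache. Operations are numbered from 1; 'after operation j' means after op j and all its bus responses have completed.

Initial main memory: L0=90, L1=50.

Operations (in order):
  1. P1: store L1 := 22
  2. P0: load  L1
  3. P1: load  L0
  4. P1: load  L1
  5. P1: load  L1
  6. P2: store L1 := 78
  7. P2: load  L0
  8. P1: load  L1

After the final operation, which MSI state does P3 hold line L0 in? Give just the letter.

state = I

[1] P1: store L1 := 22 | P0:I, P1:M(22), P2:I, P3:I | bus: BusRdX
[2] P0: load  L1 | P0:S(22), P1:S(22), P2:I, P3:I | bus: BusRd,Flush
[3] P1: load  L0 | P0:I, P1:S(90), P2:I, P3:I | bus: BusRd
[4] P1: load  L1 | P0:S(22), P1:S(22), P2:I, P3:I | bus: none
[5] P1: load  L1 | P0:S(22), P1:S(22), P2:I, P3:I | bus: none
[6] P2: store L1 := 78 | P0:I, P1:I, P2:M(78), P3:I | bus: BusRdX
[7] P2: load  L0 | P0:I, P1:S(90), P2:S(90), P3:I | bus: BusRd
[8] P1: load  L1 | P0:I, P1:S(78), P2:S(78), P3:I | bus: BusRd,Flush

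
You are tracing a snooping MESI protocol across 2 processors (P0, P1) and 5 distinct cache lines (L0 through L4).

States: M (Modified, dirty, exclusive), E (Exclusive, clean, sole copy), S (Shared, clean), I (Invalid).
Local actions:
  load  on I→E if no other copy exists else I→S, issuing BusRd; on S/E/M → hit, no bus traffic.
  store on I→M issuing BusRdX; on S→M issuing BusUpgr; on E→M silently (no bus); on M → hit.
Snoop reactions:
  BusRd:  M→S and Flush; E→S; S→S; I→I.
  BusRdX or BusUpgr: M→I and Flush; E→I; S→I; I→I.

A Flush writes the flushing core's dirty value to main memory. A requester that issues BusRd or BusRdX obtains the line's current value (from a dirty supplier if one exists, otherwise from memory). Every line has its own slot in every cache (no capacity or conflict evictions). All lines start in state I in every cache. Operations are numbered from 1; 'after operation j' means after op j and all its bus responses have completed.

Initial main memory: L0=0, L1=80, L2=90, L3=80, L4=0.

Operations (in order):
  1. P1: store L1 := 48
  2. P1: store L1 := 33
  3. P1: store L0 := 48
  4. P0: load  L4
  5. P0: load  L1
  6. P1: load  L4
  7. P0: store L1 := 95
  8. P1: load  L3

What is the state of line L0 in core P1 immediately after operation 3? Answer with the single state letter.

state = M

[1] P1: store L1 := 48 | P0:I, P1:M(48) | bus: BusRdX
[2] P1: store L1 := 33 | P0:I, P1:M(33) | bus: none
[3] P1: store L0 := 48 | P0:I, P1:M(48) | bus: BusRdX
[4] P0: load  L4 | P0:E(0), P1:I | bus: BusRd
[5] P0: load  L1 | P0:S(33), P1:S(33) | bus: BusRd,Flush
[6] P1: load  L4 | P0:S(0), P1:S(0) | bus: BusRd
[7] P0: store L1 := 95 | P0:M(95), P1:I | bus: BusUpgr
[8] P1: load  L3 | P0:I, P1:E(80) | bus: BusRd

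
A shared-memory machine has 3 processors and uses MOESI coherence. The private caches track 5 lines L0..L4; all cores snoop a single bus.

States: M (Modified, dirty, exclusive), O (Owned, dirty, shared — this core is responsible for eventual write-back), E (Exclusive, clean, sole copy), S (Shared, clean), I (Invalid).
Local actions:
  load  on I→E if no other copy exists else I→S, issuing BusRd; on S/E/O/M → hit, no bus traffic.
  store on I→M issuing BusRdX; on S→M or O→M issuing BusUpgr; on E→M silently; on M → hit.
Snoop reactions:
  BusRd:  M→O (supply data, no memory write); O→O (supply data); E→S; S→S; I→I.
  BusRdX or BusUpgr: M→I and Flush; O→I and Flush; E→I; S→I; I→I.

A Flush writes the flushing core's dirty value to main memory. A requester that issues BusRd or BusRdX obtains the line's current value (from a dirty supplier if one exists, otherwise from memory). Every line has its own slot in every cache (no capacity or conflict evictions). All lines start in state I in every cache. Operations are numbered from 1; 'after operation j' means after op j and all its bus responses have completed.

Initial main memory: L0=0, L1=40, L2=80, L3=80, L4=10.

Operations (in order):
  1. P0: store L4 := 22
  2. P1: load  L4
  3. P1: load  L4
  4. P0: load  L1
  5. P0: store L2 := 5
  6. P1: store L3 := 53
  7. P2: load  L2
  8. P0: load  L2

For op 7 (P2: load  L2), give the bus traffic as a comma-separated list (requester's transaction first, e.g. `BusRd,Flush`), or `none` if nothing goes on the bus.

1. P0: store L4 := 22  bus=[BusRdX]  L4: P0=M P1=I P2=I  mem[L4]=10
2. P1: load  L4  bus=[BusRd]  L4: P0=O P1=S P2=I  mem[L4]=10
3. P1: load  L4  bus=[-]  L4: P0=O P1=S P2=I  mem[L4]=10
4. P0: load  L1  bus=[BusRd]  L1: P0=E P1=I P2=I  mem[L1]=40
5. P0: store L2 := 5  bus=[BusRdX]  L2: P0=M P1=I P2=I  mem[L2]=80
6. P1: store L3 := 53  bus=[BusRdX]  L3: P0=I P1=M P2=I  mem[L3]=80
7. P2: load  L2  bus=[BusRd]  L2: P0=O P1=I P2=S  mem[L2]=80
8. P0: load  L2  bus=[-]  L2: P0=O P1=I P2=S  mem[L2]=80

bus = BusRd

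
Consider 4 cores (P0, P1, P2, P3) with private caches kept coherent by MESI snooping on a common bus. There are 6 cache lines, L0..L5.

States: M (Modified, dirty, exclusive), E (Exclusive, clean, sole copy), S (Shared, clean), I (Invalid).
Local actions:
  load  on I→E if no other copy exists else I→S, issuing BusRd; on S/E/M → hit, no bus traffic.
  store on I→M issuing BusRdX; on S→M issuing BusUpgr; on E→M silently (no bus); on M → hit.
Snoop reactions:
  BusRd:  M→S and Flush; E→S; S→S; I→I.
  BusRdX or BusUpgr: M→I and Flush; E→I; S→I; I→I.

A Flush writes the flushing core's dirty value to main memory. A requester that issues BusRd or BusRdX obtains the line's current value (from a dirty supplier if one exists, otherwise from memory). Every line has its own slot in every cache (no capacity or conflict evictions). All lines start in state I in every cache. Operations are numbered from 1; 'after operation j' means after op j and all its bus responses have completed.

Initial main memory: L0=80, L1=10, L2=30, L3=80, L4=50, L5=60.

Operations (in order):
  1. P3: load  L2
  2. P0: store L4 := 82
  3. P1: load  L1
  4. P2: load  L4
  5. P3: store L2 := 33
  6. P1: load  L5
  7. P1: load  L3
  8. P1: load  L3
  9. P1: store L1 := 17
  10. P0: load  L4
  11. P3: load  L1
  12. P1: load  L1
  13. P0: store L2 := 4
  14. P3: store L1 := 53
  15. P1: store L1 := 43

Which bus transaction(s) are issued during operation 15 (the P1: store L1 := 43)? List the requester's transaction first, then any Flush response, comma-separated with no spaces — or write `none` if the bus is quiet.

[1] P3: load  L2 | P0:I, P1:I, P2:I, P3:E(30) | bus: BusRd
[2] P0: store L4 := 82 | P0:M(82), P1:I, P2:I, P3:I | bus: BusRdX
[3] P1: load  L1 | P0:I, P1:E(10), P2:I, P3:I | bus: BusRd
[4] P2: load  L4 | P0:S(82), P1:I, P2:S(82), P3:I | bus: BusRd,Flush
[5] P3: store L2 := 33 | P0:I, P1:I, P2:I, P3:M(33) | bus: none
[6] P1: load  L5 | P0:I, P1:E(60), P2:I, P3:I | bus: BusRd
[7] P1: load  L3 | P0:I, P1:E(80), P2:I, P3:I | bus: BusRd
[8] P1: load  L3 | P0:I, P1:E(80), P2:I, P3:I | bus: none
[9] P1: store L1 := 17 | P0:I, P1:M(17), P2:I, P3:I | bus: none
[10] P0: load  L4 | P0:S(82), P1:I, P2:S(82), P3:I | bus: none
[11] P3: load  L1 | P0:I, P1:S(17), P2:I, P3:S(17) | bus: BusRd,Flush
[12] P1: load  L1 | P0:I, P1:S(17), P2:I, P3:S(17) | bus: none
[13] P0: store L2 := 4 | P0:M(4), P1:I, P2:I, P3:I | bus: BusRdX,Flush
[14] P3: store L1 := 53 | P0:I, P1:I, P2:I, P3:M(53) | bus: BusUpgr
[15] P1: store L1 := 43 | P0:I, P1:M(43), P2:I, P3:I | bus: BusRdX,Flush

bus = BusRdX,Flush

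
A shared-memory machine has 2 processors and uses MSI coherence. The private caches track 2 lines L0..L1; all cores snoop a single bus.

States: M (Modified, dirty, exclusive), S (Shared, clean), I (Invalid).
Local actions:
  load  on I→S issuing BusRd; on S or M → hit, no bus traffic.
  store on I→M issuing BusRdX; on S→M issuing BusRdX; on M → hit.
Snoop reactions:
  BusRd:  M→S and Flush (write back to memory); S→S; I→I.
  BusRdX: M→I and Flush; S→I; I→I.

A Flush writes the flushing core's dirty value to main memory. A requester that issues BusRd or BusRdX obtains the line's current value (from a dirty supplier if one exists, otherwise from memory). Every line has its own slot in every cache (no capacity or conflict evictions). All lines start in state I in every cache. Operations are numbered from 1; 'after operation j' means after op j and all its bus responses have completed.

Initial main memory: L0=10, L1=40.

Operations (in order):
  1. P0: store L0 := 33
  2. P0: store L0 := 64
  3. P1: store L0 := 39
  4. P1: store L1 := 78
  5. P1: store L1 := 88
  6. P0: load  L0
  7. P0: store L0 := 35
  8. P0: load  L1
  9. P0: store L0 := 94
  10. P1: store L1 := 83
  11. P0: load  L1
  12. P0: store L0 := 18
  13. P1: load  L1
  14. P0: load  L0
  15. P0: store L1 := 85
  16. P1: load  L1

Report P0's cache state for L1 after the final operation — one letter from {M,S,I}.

[1] P0: store L0 := 33 | P0:M(33), P1:I | bus: BusRdX
[2] P0: store L0 := 64 | P0:M(64), P1:I | bus: none
[3] P1: store L0 := 39 | P0:I, P1:M(39) | bus: BusRdX,Flush
[4] P1: store L1 := 78 | P0:I, P1:M(78) | bus: BusRdX
[5] P1: store L1 := 88 | P0:I, P1:M(88) | bus: none
[6] P0: load  L0 | P0:S(39), P1:S(39) | bus: BusRd,Flush
[7] P0: store L0 := 35 | P0:M(35), P1:I | bus: BusRdX
[8] P0: load  L1 | P0:S(88), P1:S(88) | bus: BusRd,Flush
[9] P0: store L0 := 94 | P0:M(94), P1:I | bus: none
[10] P1: store L1 := 83 | P0:I, P1:M(83) | bus: BusRdX
[11] P0: load  L1 | P0:S(83), P1:S(83) | bus: BusRd,Flush
[12] P0: store L0 := 18 | P0:M(18), P1:I | bus: none
[13] P1: load  L1 | P0:S(83), P1:S(83) | bus: none
[14] P0: load  L0 | P0:M(18), P1:I | bus: none
[15] P0: store L1 := 85 | P0:M(85), P1:I | bus: BusRdX
[16] P1: load  L1 | P0:S(85), P1:S(85) | bus: BusRd,Flush

state = S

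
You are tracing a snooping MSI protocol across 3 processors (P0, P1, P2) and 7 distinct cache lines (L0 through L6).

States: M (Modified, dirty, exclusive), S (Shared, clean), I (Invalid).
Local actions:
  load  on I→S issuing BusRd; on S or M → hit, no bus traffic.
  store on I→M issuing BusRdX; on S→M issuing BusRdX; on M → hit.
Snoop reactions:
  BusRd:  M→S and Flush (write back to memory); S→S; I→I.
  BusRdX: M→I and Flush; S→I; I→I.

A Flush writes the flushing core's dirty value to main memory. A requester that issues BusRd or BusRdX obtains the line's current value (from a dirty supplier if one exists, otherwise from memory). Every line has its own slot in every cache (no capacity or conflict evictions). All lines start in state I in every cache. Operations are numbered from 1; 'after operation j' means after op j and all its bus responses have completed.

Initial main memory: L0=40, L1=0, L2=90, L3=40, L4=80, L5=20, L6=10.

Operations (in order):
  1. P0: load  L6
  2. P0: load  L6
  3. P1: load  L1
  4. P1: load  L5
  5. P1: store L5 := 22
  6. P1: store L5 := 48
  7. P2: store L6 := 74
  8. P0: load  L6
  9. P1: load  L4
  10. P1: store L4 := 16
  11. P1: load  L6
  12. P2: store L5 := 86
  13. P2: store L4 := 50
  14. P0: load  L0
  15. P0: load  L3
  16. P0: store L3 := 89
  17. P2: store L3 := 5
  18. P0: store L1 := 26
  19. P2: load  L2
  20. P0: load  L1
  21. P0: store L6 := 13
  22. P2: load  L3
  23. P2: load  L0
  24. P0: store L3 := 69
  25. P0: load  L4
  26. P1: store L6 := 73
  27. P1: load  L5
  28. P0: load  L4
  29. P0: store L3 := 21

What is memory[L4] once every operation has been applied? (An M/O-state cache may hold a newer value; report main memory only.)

memory[L4] = 50

1. P0: load  L6  bus=[BusRd]  L6: P0=S P1=I P2=I  mem[L6]=10
2. P0: load  L6  bus=[-]  L6: P0=S P1=I P2=I  mem[L6]=10
3. P1: load  L1  bus=[BusRd]  L1: P0=I P1=S P2=I  mem[L1]=0
4. P1: load  L5  bus=[BusRd]  L5: P0=I P1=S P2=I  mem[L5]=20
5. P1: store L5 := 22  bus=[BusRdX]  L5: P0=I P1=M P2=I  mem[L5]=20
6. P1: store L5 := 48  bus=[-]  L5: P0=I P1=M P2=I  mem[L5]=20
7. P2: store L6 := 74  bus=[BusRdX]  L6: P0=I P1=I P2=M  mem[L6]=10
8. P0: load  L6  bus=[BusRd,Flush]  L6: P0=S P1=I P2=S  mem[L6]=74
9. P1: load  L4  bus=[BusRd]  L4: P0=I P1=S P2=I  mem[L4]=80
10. P1: store L4 := 16  bus=[BusRdX]  L4: P0=I P1=M P2=I  mem[L4]=80
11. P1: load  L6  bus=[BusRd]  L6: P0=S P1=S P2=S  mem[L6]=74
12. P2: store L5 := 86  bus=[BusRdX,Flush]  L5: P0=I P1=I P2=M  mem[L5]=48
13. P2: store L4 := 50  bus=[BusRdX,Flush]  L4: P0=I P1=I P2=M  mem[L4]=16
14. P0: load  L0  bus=[BusRd]  L0: P0=S P1=I P2=I  mem[L0]=40
15. P0: load  L3  bus=[BusRd]  L3: P0=S P1=I P2=I  mem[L3]=40
16. P0: store L3 := 89  bus=[BusRdX]  L3: P0=M P1=I P2=I  mem[L3]=40
17. P2: store L3 := 5  bus=[BusRdX,Flush]  L3: P0=I P1=I P2=M  mem[L3]=89
18. P0: store L1 := 26  bus=[BusRdX]  L1: P0=M P1=I P2=I  mem[L1]=0
19. P2: load  L2  bus=[BusRd]  L2: P0=I P1=I P2=S  mem[L2]=90
20. P0: load  L1  bus=[-]  L1: P0=M P1=I P2=I  mem[L1]=0
21. P0: store L6 := 13  bus=[BusRdX]  L6: P0=M P1=I P2=I  mem[L6]=74
22. P2: load  L3  bus=[-]  L3: P0=I P1=I P2=M  mem[L3]=89
23. P2: load  L0  bus=[BusRd]  L0: P0=S P1=I P2=S  mem[L0]=40
24. P0: store L3 := 69  bus=[BusRdX,Flush]  L3: P0=M P1=I P2=I  mem[L3]=5
25. P0: load  L4  bus=[BusRd,Flush]  L4: P0=S P1=I P2=S  mem[L4]=50
26. P1: store L6 := 73  bus=[BusRdX,Flush]  L6: P0=I P1=M P2=I  mem[L6]=13
27. P1: load  L5  bus=[BusRd,Flush]  L5: P0=I P1=S P2=S  mem[L5]=86
28. P0: load  L4  bus=[-]  L4: P0=S P1=I P2=S  mem[L4]=50
29. P0: store L3 := 21  bus=[-]  L3: P0=M P1=I P2=I  mem[L3]=5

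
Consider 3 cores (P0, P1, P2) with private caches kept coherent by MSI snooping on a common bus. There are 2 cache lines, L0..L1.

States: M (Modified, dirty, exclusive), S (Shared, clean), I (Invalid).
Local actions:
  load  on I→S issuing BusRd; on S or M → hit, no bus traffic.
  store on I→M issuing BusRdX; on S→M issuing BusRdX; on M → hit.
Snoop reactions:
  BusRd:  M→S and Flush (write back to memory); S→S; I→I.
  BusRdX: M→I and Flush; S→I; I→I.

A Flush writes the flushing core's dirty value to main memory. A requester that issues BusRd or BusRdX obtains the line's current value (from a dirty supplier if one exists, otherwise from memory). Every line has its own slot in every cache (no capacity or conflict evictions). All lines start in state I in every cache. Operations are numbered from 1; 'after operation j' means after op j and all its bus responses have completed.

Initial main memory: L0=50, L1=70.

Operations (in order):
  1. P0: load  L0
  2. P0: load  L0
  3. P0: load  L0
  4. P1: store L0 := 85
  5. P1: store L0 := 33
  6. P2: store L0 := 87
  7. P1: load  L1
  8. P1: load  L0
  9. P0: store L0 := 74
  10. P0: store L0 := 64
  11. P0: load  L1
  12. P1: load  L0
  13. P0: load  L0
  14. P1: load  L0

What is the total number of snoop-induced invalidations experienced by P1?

invalidations = 2

  op1 P0: load  L0 → S/I/I on L0; bus BusRd; mem=50
  op2 P0: load  L0 → S/I/I on L0; bus (none); mem=50
  op3 P0: load  L0 → S/I/I on L0; bus (none); mem=50
  op4 P1: store L0 := 85 → I/M/I on L0; bus BusRdX; mem=50
  op5 P1: store L0 := 33 → I/M/I on L0; bus (none); mem=50
  op6 P2: store L0 := 87 → I/I/M on L0; bus BusRdX Flush; mem=33
  op7 P1: load  L1 → I/S/I on L1; bus BusRd; mem=70
  op8 P1: load  L0 → I/S/S on L0; bus BusRd Flush; mem=87
  op9 P0: store L0 := 74 → M/I/I on L0; bus BusRdX; mem=87
  op10 P0: store L0 := 64 → M/I/I on L0; bus (none); mem=87
  op11 P0: load  L1 → S/S/I on L1; bus BusRd; mem=70
  op12 P1: load  L0 → S/S/I on L0; bus BusRd Flush; mem=64
  op13 P0: load  L0 → S/S/I on L0; bus (none); mem=64
  op14 P1: load  L0 → S/S/I on L0; bus (none); mem=64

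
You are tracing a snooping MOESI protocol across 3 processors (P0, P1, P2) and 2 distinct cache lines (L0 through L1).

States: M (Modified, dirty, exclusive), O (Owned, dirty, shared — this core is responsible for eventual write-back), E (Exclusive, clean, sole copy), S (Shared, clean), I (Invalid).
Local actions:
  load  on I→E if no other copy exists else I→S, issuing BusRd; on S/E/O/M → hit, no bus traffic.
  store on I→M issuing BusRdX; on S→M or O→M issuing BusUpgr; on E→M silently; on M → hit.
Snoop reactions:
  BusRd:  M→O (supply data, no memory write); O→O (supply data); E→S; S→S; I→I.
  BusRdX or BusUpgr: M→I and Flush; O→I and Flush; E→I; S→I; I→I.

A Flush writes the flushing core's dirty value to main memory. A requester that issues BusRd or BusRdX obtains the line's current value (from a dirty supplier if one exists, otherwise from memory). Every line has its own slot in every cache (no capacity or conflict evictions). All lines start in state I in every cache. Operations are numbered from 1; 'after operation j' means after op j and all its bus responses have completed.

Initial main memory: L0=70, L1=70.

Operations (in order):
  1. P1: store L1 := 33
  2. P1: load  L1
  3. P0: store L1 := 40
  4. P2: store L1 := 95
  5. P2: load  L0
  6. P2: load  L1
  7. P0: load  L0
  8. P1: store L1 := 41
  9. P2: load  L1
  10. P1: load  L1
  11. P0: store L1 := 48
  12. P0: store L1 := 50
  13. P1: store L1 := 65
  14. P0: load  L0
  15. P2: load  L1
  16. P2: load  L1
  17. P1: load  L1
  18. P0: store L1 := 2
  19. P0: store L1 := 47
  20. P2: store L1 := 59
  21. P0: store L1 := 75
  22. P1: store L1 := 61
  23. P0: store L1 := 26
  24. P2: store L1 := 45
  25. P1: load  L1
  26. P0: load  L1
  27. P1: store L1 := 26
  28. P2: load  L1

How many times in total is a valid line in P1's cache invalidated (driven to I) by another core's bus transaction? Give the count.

1. P1: store L1 := 33  bus=[BusRdX]  L1: P0=I P1=M P2=I  mem[L1]=70
2. P1: load  L1  bus=[-]  L1: P0=I P1=M P2=I  mem[L1]=70
3. P0: store L1 := 40  bus=[BusRdX,Flush]  L1: P0=M P1=I P2=I  mem[L1]=33
4. P2: store L1 := 95  bus=[BusRdX,Flush]  L1: P0=I P1=I P2=M  mem[L1]=40
5. P2: load  L0  bus=[BusRd]  L0: P0=I P1=I P2=E  mem[L0]=70
6. P2: load  L1  bus=[-]  L1: P0=I P1=I P2=M  mem[L1]=40
7. P0: load  L0  bus=[BusRd]  L0: P0=S P1=I P2=S  mem[L0]=70
8. P1: store L1 := 41  bus=[BusRdX,Flush]  L1: P0=I P1=M P2=I  mem[L1]=95
9. P2: load  L1  bus=[BusRd]  L1: P0=I P1=O P2=S  mem[L1]=95
10. P1: load  L1  bus=[-]  L1: P0=I P1=O P2=S  mem[L1]=95
11. P0: store L1 := 48  bus=[BusRdX,Flush]  L1: P0=M P1=I P2=I  mem[L1]=41
12. P0: store L1 := 50  bus=[-]  L1: P0=M P1=I P2=I  mem[L1]=41
13. P1: store L1 := 65  bus=[BusRdX,Flush]  L1: P0=I P1=M P2=I  mem[L1]=50
14. P0: load  L0  bus=[-]  L0: P0=S P1=I P2=S  mem[L0]=70
15. P2: load  L1  bus=[BusRd]  L1: P0=I P1=O P2=S  mem[L1]=50
16. P2: load  L1  bus=[-]  L1: P0=I P1=O P2=S  mem[L1]=50
17. P1: load  L1  bus=[-]  L1: P0=I P1=O P2=S  mem[L1]=50
18. P0: store L1 := 2  bus=[BusRdX,Flush]  L1: P0=M P1=I P2=I  mem[L1]=65
19. P0: store L1 := 47  bus=[-]  L1: P0=M P1=I P2=I  mem[L1]=65
20. P2: store L1 := 59  bus=[BusRdX,Flush]  L1: P0=I P1=I P2=M  mem[L1]=47
21. P0: store L1 := 75  bus=[BusRdX,Flush]  L1: P0=M P1=I P2=I  mem[L1]=59
22. P1: store L1 := 61  bus=[BusRdX,Flush]  L1: P0=I P1=M P2=I  mem[L1]=75
23. P0: store L1 := 26  bus=[BusRdX,Flush]  L1: P0=M P1=I P2=I  mem[L1]=61
24. P2: store L1 := 45  bus=[BusRdX,Flush]  L1: P0=I P1=I P2=M  mem[L1]=26
25. P1: load  L1  bus=[BusRd]  L1: P0=I P1=S P2=O  mem[L1]=26
26. P0: load  L1  bus=[BusRd]  L1: P0=S P1=S P2=O  mem[L1]=26
27. P1: store L1 := 26  bus=[BusUpgr,Flush]  L1: P0=I P1=M P2=I  mem[L1]=45
28. P2: load  L1  bus=[BusRd]  L1: P0=I P1=O P2=S  mem[L1]=45

invalidations = 4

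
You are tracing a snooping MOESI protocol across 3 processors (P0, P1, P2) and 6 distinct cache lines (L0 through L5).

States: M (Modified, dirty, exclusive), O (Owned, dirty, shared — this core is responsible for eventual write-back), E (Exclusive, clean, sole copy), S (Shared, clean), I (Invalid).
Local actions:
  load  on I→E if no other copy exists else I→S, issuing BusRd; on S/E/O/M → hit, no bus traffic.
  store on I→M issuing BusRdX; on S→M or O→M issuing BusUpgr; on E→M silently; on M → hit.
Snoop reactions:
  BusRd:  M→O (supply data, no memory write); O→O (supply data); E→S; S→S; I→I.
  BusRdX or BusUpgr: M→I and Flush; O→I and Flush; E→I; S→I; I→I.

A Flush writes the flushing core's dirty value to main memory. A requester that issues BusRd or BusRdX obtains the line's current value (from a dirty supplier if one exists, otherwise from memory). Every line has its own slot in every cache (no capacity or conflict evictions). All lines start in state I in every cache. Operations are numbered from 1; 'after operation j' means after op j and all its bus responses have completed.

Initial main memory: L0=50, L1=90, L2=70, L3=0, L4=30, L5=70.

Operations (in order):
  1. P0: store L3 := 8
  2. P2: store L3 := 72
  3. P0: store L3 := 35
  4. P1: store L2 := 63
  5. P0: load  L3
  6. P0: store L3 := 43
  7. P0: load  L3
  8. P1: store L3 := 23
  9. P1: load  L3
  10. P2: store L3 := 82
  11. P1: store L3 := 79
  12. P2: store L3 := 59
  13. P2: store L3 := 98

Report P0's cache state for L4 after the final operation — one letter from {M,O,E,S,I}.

[1] P0: store L3 := 8 | P0:M(8), P1:I, P2:I | bus: BusRdX
[2] P2: store L3 := 72 | P0:I, P1:I, P2:M(72) | bus: BusRdX,Flush
[3] P0: store L3 := 35 | P0:M(35), P1:I, P2:I | bus: BusRdX,Flush
[4] P1: store L2 := 63 | P0:I, P1:M(63), P2:I | bus: BusRdX
[5] P0: load  L3 | P0:M(35), P1:I, P2:I | bus: none
[6] P0: store L3 := 43 | P0:M(43), P1:I, P2:I | bus: none
[7] P0: load  L3 | P0:M(43), P1:I, P2:I | bus: none
[8] P1: store L3 := 23 | P0:I, P1:M(23), P2:I | bus: BusRdX,Flush
[9] P1: load  L3 | P0:I, P1:M(23), P2:I | bus: none
[10] P2: store L3 := 82 | P0:I, P1:I, P2:M(82) | bus: BusRdX,Flush
[11] P1: store L3 := 79 | P0:I, P1:M(79), P2:I | bus: BusRdX,Flush
[12] P2: store L3 := 59 | P0:I, P1:I, P2:M(59) | bus: BusRdX,Flush
[13] P2: store L3 := 98 | P0:I, P1:I, P2:M(98) | bus: none

state = I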